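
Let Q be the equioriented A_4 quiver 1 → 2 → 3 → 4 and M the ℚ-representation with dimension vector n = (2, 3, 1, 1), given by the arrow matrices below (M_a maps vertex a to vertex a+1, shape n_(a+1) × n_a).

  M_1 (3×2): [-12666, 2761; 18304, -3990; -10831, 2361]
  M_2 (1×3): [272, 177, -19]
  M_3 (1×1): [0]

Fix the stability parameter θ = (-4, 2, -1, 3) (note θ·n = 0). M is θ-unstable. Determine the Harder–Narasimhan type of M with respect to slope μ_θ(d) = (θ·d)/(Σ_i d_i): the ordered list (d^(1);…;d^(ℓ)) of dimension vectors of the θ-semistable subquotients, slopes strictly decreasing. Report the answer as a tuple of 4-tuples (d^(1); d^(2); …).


Interval decomposition of M: I[1,2], I[1,3], I[2,2], I[4,4].
HN type (ℓ=4): μ^(1)=3; μ^(2)=2; μ^(3)=1/2; μ^(4)=-4

((0, 0, 0, 1); (0, 2, 0, 0); (0, 1, 1, 0); (2, 0, 0, 0))


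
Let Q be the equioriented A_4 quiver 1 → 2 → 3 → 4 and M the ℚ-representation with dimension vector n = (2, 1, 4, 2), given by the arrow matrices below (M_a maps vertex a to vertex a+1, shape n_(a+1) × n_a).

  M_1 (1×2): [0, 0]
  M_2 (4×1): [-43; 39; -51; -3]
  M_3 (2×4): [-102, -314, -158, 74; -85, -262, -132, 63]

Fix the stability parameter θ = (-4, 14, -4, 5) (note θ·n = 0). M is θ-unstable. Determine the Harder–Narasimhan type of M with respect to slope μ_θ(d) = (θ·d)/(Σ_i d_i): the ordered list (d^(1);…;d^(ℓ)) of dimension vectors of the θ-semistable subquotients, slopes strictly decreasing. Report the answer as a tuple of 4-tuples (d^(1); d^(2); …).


Via rank(M_{q-1}∘⋯∘M_p): M ≅ I[1,1]^2, I[2,4], I[3,3]^2, I[3,4].
μ_θ-semistable layers: μ^(1)=5; μ^(2)=-4

((0, 1, 1, 2); (2, 0, 3, 0))


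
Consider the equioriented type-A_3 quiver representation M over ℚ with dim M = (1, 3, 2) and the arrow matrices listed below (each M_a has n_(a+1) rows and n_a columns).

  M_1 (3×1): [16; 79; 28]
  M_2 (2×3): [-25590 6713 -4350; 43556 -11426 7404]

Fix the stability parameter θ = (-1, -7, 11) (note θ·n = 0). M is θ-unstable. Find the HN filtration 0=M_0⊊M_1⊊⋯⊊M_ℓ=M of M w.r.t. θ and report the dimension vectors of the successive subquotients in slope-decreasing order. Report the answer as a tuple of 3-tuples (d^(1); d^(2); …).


Interval decomposition of M: I[1,3], I[2,2], I[2,3].
HN type (ℓ=3): μ^(1)=11; μ^(2)=-4; μ^(3)=-7

((0, 0, 2); (1, 1, 0); (0, 2, 0))


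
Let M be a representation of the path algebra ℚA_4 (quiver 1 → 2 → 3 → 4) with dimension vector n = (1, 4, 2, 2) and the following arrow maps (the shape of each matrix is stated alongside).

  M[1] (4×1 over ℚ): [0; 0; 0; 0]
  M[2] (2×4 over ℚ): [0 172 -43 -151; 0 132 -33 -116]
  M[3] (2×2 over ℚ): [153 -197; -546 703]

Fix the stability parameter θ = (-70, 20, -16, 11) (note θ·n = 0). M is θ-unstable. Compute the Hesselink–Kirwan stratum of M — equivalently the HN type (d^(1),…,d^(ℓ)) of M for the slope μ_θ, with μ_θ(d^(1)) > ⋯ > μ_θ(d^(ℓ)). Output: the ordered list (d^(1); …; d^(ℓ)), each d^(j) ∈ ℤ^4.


Barcode: M ≅ I[1,1], I[2,2]^2, I[2,4]^2. HN layers by μ_θ (4 steps, strictly decreasing):
  μ^(1)=20; μ^(2)=11; μ^(3)=2; μ^(4)=-70

((0, 2, 0, 0); (0, 0, 0, 2); (0, 2, 2, 0); (1, 0, 0, 0))


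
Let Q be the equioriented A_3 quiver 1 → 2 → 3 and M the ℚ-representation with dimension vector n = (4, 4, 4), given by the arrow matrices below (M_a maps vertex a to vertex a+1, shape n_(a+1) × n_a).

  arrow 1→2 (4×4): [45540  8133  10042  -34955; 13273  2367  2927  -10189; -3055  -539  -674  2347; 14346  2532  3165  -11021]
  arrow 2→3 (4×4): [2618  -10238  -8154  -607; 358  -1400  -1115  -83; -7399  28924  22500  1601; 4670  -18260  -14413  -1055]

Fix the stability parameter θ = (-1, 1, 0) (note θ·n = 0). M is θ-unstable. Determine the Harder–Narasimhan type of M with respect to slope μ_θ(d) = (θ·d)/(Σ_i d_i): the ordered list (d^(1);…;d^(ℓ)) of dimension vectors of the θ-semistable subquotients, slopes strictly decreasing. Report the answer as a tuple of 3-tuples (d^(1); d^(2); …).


Barcode: M ≅ I[1,2], I[1,3]^3, I[3,3]. HN layers by μ_θ (4 steps, strictly decreasing):
  μ^(1)=1; μ^(2)=1/2; μ^(3)=0; μ^(4)=-1

((0, 1, 0); (0, 3, 3); (0, 0, 1); (4, 0, 0))


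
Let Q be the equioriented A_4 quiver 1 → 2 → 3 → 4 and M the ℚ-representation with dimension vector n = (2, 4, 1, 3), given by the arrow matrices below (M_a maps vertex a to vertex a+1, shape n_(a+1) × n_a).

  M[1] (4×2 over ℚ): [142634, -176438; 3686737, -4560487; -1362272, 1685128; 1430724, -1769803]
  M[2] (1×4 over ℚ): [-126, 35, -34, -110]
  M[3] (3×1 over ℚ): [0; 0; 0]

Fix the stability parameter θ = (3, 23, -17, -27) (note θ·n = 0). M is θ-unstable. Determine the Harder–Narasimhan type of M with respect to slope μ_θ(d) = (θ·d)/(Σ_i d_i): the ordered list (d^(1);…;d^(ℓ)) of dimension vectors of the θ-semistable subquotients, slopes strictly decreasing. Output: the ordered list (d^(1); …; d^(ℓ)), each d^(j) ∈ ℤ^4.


Barcode: M ≅ I[1,2], I[1,3], I[2,2]^2, I[4,4]^3. HN layers by μ_θ (3 steps, strictly decreasing):
  μ^(1)=23; μ^(2)=3; μ^(3)=-27

((0, 3, 0, 0); (2, 1, 1, 0); (0, 0, 0, 3))


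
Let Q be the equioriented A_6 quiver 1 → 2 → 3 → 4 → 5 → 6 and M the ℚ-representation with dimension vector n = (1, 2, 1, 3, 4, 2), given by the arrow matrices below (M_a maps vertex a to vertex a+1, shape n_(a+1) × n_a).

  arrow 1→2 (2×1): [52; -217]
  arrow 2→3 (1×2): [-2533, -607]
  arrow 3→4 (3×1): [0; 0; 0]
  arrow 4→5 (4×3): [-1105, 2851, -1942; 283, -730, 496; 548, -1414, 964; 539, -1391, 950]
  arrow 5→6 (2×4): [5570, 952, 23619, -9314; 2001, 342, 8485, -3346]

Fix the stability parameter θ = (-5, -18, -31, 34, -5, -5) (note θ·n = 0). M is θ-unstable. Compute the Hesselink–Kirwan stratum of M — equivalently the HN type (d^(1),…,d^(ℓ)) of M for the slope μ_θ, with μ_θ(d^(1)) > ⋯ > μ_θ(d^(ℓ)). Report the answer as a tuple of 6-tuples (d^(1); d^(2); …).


Barcode: M ≅ I[1,3], I[2,2], I[4,4], I[4,6]^2, I[5,5]^2. HN layers by μ_θ (4 steps, strictly decreasing):
  μ^(1)=34; μ^(2)=8; μ^(3)=-5; μ^(4)=-18

((0, 0, 0, 1, 0, 0); (0, 0, 0, 2, 2, 2); (0, 0, 0, 0, 2, 0); (1, 2, 1, 0, 0, 0))


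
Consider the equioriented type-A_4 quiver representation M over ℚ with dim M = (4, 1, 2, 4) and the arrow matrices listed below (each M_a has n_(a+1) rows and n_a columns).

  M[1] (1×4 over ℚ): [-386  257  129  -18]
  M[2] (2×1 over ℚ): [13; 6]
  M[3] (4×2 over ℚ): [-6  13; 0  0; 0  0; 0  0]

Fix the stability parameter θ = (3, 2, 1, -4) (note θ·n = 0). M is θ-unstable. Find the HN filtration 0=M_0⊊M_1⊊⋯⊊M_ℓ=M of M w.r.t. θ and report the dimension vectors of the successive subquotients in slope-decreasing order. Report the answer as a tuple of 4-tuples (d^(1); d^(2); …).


Via rank(M_{q-1}∘⋯∘M_p): M ≅ I[1,1]^3, I[1,3], I[3,4], I[4,4]^3.
μ_θ-semistable layers: μ^(1)=3; μ^(2)=2; μ^(3)=-3/2; μ^(4)=-4

((3, 0, 0, 0); (1, 1, 1, 0); (0, 0, 1, 1); (0, 0, 0, 3))


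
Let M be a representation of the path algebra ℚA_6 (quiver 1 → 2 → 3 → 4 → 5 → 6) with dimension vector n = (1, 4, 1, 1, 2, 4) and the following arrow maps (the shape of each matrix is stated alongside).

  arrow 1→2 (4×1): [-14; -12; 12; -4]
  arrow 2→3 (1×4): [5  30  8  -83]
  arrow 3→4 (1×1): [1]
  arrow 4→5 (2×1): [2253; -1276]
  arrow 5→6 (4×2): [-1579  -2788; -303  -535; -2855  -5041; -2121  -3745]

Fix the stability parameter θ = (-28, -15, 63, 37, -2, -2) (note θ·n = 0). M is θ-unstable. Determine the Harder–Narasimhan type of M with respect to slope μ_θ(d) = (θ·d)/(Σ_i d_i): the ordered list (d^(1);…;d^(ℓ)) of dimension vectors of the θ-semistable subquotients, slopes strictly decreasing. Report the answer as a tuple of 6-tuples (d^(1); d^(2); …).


Interval decomposition of M: I[1,6], I[2,2]^3, I[5,6], I[6,6]^2.
HN type (ℓ=4): μ^(1)=24; μ^(2)=-2; μ^(3)=-15; μ^(4)=-28

((0, 0, 1, 1, 1, 1); (0, 0, 0, 0, 1, 3); (0, 4, 0, 0, 0, 0); (1, 0, 0, 0, 0, 0))


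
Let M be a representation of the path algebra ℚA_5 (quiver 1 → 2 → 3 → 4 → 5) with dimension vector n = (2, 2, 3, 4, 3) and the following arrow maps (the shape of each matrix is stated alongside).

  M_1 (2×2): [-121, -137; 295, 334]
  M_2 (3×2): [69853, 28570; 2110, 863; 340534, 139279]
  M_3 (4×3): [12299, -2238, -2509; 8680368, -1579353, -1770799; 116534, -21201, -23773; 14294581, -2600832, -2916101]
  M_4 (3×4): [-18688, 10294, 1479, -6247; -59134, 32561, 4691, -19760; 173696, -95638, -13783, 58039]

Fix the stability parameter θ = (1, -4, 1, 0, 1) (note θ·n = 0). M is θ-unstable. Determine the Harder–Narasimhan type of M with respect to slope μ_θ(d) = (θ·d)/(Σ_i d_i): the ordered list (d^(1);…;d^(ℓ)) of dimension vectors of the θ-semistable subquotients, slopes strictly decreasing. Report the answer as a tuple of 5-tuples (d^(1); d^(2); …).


Barcode: M ≅ I[1,3], I[1,5], I[3,4], I[4,4], I[4,5], I[5,5]. HN layers by μ_θ (4 steps, strictly decreasing):
  μ^(1)=1; μ^(2)=1/2; μ^(3)=0; μ^(4)=-3/2

((0, 0, 1, 0, 3); (0, 0, 2, 2, 0); (0, 0, 0, 2, 0); (2, 2, 0, 0, 0))


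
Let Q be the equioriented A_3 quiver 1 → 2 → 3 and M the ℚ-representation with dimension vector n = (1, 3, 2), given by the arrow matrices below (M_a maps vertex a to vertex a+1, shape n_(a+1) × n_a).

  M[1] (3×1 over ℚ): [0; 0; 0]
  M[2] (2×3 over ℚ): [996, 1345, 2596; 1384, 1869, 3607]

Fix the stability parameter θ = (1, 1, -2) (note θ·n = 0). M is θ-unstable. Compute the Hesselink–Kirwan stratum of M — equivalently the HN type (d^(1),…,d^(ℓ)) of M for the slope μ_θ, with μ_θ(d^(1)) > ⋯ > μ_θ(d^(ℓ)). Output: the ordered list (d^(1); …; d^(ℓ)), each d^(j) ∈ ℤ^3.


Via rank(M_{q-1}∘⋯∘M_p): M ≅ I[1,1], I[2,2], I[2,3]^2.
μ_θ-semistable layers: μ^(1)=1; μ^(2)=-1/2

((1, 1, 0); (0, 2, 2))


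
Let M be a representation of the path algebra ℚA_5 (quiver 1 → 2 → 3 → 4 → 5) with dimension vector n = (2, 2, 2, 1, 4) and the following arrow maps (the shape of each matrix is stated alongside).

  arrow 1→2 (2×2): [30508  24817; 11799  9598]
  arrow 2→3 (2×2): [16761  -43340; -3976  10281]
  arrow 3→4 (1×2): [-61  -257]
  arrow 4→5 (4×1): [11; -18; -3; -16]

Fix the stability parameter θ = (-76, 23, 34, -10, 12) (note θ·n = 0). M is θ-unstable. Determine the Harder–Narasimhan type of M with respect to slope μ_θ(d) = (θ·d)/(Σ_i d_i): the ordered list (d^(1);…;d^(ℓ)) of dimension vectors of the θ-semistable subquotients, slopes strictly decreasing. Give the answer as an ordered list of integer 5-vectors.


Barcode: M ≅ I[1,3], I[1,5], I[5,5]^3. HN layers by μ_θ (5 steps, strictly decreasing):
  μ^(1)=34; μ^(2)=23; μ^(3)=59/4; μ^(4)=12; μ^(5)=-76

((0, 0, 1, 0, 0); (0, 1, 0, 0, 0); (0, 1, 1, 1, 1); (0, 0, 0, 0, 3); (2, 0, 0, 0, 0))


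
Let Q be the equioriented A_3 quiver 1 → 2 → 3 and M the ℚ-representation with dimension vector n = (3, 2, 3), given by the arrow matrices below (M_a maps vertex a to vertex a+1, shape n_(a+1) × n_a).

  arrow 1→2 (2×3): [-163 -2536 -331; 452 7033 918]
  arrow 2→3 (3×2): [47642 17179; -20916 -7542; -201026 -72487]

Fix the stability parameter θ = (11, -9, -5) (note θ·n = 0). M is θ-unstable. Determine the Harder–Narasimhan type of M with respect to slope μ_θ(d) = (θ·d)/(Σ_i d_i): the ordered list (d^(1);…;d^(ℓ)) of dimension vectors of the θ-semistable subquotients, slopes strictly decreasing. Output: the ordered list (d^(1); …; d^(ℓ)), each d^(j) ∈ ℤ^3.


Barcode: M ≅ I[1,1], I[1,2], I[1,3], I[3,3]^2. HN layers by μ_θ (4 steps, strictly decreasing):
  μ^(1)=11; μ^(2)=1; μ^(3)=-1; μ^(4)=-5

((1, 0, 0); (1, 1, 0); (1, 1, 1); (0, 0, 2))


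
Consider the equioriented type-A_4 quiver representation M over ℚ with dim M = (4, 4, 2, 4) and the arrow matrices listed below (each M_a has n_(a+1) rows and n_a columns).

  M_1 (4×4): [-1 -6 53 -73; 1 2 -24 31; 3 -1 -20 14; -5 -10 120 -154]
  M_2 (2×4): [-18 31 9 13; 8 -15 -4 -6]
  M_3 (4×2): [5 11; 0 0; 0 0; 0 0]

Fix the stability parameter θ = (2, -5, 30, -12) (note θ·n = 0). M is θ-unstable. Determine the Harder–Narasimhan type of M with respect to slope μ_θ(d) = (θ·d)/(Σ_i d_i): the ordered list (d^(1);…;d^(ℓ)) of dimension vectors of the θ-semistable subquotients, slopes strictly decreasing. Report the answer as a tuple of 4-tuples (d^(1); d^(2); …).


Via rank(M_{q-1}∘⋯∘M_p): M ≅ I[1,2]^2, I[1,3], I[1,4], I[4,4]^3.
μ_θ-semistable layers: μ^(1)=30; μ^(2)=9; μ^(3)=-3/2; μ^(4)=-12

((0, 0, 1, 0); (0, 0, 1, 1); (4, 4, 0, 0); (0, 0, 0, 3))


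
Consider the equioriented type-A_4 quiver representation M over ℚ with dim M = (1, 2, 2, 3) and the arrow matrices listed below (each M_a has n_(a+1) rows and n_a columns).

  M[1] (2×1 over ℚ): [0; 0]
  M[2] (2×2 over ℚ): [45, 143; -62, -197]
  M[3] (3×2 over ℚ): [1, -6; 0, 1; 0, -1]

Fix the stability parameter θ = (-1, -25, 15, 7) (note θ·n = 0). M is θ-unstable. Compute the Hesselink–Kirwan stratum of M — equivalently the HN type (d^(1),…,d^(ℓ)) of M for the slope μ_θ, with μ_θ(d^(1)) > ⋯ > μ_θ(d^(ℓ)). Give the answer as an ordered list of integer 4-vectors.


Via rank(M_{q-1}∘⋯∘M_p): M ≅ I[1,1], I[2,4]^2, I[4,4].
μ_θ-semistable layers: μ^(1)=11; μ^(2)=7; μ^(3)=-1; μ^(4)=-25

((0, 0, 2, 2); (0, 0, 0, 1); (1, 0, 0, 0); (0, 2, 0, 0))


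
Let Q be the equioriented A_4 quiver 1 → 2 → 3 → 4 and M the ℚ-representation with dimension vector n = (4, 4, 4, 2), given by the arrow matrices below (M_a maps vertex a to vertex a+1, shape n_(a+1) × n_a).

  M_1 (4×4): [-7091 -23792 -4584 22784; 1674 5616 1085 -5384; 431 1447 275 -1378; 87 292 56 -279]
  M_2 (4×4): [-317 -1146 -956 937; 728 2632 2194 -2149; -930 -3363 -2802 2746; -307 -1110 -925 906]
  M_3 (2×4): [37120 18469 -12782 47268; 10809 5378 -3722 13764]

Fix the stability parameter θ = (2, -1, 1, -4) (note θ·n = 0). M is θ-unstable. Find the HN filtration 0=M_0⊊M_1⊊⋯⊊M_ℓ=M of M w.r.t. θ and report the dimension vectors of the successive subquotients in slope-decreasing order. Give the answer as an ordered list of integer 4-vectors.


Barcode: M ≅ I[1,3]^2, I[1,4]^2. HN layers by μ_θ (3 steps, strictly decreasing):
  μ^(1)=1; μ^(2)=1/2; μ^(3)=-1/2

((0, 0, 2, 0); (2, 2, 0, 0); (2, 2, 2, 2))


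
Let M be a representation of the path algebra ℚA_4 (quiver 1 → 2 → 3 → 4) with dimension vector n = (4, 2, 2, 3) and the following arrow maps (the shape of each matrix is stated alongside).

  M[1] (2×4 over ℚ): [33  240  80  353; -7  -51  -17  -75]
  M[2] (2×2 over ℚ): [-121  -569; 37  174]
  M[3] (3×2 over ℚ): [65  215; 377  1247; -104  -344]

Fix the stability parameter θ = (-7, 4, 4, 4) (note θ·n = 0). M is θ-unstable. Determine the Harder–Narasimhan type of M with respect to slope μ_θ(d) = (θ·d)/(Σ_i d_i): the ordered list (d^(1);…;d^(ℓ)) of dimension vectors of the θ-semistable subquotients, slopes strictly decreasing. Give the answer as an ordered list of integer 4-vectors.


Barcode: M ≅ I[1,1]^2, I[1,3], I[1,4], I[4,4]^2. HN layers by μ_θ (2 steps, strictly decreasing):
  μ^(1)=4; μ^(2)=-7

((0, 2, 2, 3); (4, 0, 0, 0))


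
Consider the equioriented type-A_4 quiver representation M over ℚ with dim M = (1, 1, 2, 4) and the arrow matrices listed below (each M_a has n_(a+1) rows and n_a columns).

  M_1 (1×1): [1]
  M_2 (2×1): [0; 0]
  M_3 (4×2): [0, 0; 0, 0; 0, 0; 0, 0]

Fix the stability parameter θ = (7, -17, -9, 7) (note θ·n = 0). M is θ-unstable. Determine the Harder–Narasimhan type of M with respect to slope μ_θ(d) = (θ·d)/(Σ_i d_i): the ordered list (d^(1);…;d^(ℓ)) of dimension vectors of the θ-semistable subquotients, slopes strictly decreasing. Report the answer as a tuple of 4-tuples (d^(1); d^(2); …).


Interval decomposition of M: I[1,2], I[3,3]^2, I[4,4]^4.
HN type (ℓ=3): μ^(1)=7; μ^(2)=-5; μ^(3)=-9

((0, 0, 0, 4); (1, 1, 0, 0); (0, 0, 2, 0))


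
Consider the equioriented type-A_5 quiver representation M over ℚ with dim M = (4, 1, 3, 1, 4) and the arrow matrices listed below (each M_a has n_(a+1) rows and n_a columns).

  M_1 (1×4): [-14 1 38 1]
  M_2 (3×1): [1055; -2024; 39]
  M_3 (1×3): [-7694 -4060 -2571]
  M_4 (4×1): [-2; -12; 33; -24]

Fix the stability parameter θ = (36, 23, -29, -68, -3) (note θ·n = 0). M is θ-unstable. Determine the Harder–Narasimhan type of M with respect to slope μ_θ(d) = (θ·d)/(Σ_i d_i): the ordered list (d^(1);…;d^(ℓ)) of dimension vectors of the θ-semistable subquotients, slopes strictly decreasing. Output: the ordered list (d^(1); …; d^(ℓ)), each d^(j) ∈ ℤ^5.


Interval decomposition of M: I[1,1]^3, I[1,5], I[3,3]^2, I[5,5]^3.
HN type (ℓ=4): μ^(1)=36; μ^(2)=-3; μ^(3)=-19/2; μ^(4)=-29

((3, 0, 0, 0, 0); (0, 0, 0, 0, 4); (1, 1, 1, 1, 0); (0, 0, 2, 0, 0))


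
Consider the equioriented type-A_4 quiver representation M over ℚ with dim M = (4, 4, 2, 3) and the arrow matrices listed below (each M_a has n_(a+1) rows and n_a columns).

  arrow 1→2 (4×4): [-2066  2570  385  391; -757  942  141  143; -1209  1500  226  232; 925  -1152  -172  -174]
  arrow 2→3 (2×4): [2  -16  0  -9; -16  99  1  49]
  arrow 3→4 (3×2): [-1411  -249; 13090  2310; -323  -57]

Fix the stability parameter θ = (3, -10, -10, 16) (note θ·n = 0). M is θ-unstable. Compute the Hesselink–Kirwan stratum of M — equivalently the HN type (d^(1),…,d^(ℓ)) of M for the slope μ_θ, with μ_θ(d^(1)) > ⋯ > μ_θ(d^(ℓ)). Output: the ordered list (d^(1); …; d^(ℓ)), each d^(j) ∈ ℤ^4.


Interval decomposition of M: I[1,1], I[1,2], I[1,3], I[1,4], I[2,2], I[4,4]^2.
HN type (ℓ=5): μ^(1)=16; μ^(2)=3; μ^(3)=-7/2; μ^(4)=-17/3; μ^(5)=-10

((0, 0, 0, 3); (1, 0, 0, 0); (1, 1, 0, 0); (2, 2, 2, 0); (0, 1, 0, 0))


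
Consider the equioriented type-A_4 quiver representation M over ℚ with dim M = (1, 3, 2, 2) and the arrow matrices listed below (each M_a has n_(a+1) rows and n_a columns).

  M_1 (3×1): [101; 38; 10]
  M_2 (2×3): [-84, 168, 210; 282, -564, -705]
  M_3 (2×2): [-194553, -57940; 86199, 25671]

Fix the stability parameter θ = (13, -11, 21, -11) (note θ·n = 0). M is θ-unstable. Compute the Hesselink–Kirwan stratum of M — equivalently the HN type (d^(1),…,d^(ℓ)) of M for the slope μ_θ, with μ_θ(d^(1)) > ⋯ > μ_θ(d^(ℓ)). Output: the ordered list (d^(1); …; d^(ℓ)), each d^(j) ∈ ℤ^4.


Via rank(M_{q-1}∘⋯∘M_p): M ≅ I[1,2], I[2,2], I[2,4], I[3,4].
μ_θ-semistable layers: μ^(1)=5; μ^(2)=1; μ^(3)=-11

((0, 0, 2, 2); (1, 1, 0, 0); (0, 2, 0, 0))


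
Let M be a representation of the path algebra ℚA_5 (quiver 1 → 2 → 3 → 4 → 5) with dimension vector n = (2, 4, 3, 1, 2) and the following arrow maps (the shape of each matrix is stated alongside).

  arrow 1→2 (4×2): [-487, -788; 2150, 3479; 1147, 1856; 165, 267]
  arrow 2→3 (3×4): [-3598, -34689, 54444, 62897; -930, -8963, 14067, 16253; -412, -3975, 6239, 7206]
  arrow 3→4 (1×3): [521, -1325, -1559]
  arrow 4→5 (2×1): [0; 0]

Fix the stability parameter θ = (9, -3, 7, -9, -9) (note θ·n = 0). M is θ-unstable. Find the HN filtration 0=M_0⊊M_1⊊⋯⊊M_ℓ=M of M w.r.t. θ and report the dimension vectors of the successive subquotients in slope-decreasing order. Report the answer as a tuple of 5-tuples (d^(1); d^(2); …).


Interval decomposition of M: I[1,3], I[1,4], I[2,2], I[2,3], I[5,5]^2.
HN type (ℓ=5): μ^(1)=7; μ^(2)=3; μ^(3)=1; μ^(4)=-3; μ^(5)=-9

((0, 0, 2, 0, 0); (1, 1, 0, 0, 0); (1, 1, 1, 1, 0); (0, 2, 0, 0, 0); (0, 0, 0, 0, 2))


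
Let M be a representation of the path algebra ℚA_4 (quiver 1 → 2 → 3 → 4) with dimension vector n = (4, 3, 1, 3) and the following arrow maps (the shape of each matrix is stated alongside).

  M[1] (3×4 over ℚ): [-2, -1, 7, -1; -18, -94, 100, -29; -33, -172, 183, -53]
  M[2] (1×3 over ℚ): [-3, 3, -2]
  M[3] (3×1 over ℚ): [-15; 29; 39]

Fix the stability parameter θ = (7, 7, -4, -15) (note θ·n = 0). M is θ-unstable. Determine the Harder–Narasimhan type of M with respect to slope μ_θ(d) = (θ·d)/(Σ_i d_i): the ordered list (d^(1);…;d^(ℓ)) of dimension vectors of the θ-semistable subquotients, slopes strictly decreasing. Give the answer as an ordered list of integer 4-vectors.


Barcode: M ≅ I[1,1], I[1,2]^2, I[1,4], I[4,4]^2. HN layers by μ_θ (3 steps, strictly decreasing):
  μ^(1)=7; μ^(2)=-5/4; μ^(3)=-15

((3, 2, 0, 0); (1, 1, 1, 1); (0, 0, 0, 2))


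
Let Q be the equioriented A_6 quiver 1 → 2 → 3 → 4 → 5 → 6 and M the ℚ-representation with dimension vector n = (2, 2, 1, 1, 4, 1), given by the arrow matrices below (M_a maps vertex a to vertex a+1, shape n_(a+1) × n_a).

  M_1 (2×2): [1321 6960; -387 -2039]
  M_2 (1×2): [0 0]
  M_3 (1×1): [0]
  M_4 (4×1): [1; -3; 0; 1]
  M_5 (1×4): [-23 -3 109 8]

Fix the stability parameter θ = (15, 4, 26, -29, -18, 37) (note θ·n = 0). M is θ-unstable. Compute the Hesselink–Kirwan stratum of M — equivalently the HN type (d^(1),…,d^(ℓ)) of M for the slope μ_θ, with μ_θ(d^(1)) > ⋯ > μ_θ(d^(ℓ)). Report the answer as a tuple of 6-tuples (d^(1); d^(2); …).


Interval decomposition of M: I[1,2]^2, I[3,3], I[4,6], I[5,5]^3.
HN type (ℓ=5): μ^(1)=37; μ^(2)=26; μ^(3)=19/2; μ^(4)=-18; μ^(5)=-29

((0, 0, 0, 0, 0, 1); (0, 0, 1, 0, 0, 0); (2, 2, 0, 0, 0, 0); (0, 0, 0, 0, 4, 0); (0, 0, 0, 1, 0, 0))


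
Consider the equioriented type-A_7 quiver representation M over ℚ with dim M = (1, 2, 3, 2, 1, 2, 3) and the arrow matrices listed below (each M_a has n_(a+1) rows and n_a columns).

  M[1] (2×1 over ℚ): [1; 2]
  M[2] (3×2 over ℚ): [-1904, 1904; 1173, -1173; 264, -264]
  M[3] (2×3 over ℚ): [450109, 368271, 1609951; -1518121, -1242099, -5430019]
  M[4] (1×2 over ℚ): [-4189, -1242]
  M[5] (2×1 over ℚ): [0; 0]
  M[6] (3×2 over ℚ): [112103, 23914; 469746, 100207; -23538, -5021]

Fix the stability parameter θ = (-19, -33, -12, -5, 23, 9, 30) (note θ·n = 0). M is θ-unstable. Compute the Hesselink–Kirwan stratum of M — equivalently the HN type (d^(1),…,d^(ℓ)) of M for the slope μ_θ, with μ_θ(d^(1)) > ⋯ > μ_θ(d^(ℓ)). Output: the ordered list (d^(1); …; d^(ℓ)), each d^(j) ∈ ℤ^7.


Barcode: M ≅ I[1,5], I[2,2], I[3,3]^2, I[4,4], I[6,7]^2, I[7,7]. HN layers by μ_θ (7 steps, strictly decreasing):
  μ^(1)=30; μ^(2)=23; μ^(3)=9; μ^(4)=-5; μ^(5)=-12; μ^(6)=-26; μ^(7)=-33

((0, 0, 0, 0, 0, 0, 3); (0, 0, 0, 0, 1, 0, 0); (0, 0, 0, 0, 0, 2, 0); (0, 0, 0, 2, 0, 0, 0); (0, 0, 3, 0, 0, 0, 0); (1, 1, 0, 0, 0, 0, 0); (0, 1, 0, 0, 0, 0, 0))


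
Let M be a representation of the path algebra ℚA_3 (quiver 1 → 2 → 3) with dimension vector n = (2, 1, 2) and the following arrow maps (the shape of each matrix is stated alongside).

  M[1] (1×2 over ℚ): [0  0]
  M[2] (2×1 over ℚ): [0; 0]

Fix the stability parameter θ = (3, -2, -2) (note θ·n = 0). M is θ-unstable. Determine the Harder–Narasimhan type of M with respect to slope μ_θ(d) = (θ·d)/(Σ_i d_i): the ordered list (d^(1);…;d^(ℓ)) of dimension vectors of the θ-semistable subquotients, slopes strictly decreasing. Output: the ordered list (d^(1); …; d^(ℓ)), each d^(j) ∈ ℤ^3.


Interval decomposition of M: I[1,1]^2, I[2,2], I[3,3]^2.
HN type (ℓ=2): μ^(1)=3; μ^(2)=-2

((2, 0, 0); (0, 1, 2))


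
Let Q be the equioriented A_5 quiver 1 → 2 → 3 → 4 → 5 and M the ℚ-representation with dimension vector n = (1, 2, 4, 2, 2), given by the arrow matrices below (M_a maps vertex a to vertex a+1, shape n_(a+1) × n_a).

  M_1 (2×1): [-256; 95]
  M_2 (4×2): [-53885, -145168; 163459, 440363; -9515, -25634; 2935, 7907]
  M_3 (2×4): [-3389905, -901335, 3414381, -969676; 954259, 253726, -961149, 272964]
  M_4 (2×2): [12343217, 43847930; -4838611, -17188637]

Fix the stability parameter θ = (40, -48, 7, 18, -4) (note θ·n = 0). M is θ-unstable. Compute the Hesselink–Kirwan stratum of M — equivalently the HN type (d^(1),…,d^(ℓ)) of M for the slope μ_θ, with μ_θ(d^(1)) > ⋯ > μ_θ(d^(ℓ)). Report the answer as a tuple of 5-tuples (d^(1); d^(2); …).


Interval decomposition of M: I[1,5], I[2,5], I[3,3]^2.
HN type (ℓ=3): μ^(1)=7; μ^(2)=-4; μ^(3)=-48

((0, 0, 4, 2, 2); (1, 1, 0, 0, 0); (0, 1, 0, 0, 0))


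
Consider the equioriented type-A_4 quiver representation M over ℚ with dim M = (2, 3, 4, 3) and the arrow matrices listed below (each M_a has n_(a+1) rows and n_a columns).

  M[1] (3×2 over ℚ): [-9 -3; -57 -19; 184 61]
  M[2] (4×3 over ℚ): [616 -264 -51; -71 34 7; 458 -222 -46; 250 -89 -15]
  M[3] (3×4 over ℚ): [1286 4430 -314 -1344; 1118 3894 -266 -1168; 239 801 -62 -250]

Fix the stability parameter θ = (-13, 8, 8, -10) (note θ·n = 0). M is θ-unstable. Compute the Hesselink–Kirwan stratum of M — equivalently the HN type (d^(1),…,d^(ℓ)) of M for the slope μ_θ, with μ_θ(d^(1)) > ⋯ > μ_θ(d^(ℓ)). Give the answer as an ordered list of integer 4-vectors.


Via rank(M_{q-1}∘⋯∘M_p): M ≅ I[1,4]^2, I[2,3], I[3,3], I[4,4].
μ_θ-semistable layers: μ^(1)=8; μ^(2)=2; μ^(3)=-10; μ^(4)=-13

((0, 1, 2, 0); (0, 2, 2, 2); (0, 0, 0, 1); (2, 0, 0, 0))


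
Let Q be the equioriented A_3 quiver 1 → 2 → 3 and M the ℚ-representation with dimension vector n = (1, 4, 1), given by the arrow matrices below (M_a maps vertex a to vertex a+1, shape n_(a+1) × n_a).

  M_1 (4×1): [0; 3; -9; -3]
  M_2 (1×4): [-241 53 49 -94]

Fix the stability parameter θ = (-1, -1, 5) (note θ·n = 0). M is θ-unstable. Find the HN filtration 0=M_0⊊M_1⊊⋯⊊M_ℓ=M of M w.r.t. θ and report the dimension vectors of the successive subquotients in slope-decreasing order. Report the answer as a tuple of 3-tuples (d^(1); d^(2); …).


Via rank(M_{q-1}∘⋯∘M_p): M ≅ I[1,2], I[2,2]^2, I[2,3].
μ_θ-semistable layers: μ^(1)=5; μ^(2)=-1

((0, 0, 1); (1, 4, 0))


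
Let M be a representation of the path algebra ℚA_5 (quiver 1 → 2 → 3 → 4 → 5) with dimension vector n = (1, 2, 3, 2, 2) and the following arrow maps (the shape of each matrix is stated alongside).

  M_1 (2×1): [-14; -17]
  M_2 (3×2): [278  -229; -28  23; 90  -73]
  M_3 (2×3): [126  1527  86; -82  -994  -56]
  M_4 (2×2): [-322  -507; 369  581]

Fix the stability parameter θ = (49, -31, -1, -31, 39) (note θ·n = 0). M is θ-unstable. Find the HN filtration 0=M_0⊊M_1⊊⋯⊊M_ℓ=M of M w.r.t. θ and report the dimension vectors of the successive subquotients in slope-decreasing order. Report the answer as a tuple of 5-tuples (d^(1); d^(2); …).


Barcode: M ≅ I[1,5], I[2,5], I[3,3]. HN layers by μ_θ (5 steps, strictly decreasing):
  μ^(1)=39; μ^(2)=-1; μ^(3)=-7/2; μ^(4)=-16; μ^(5)=-31

((0, 0, 0, 0, 2); (0, 0, 1, 0, 0); (1, 1, 1, 1, 0); (0, 0, 1, 1, 0); (0, 1, 0, 0, 0))


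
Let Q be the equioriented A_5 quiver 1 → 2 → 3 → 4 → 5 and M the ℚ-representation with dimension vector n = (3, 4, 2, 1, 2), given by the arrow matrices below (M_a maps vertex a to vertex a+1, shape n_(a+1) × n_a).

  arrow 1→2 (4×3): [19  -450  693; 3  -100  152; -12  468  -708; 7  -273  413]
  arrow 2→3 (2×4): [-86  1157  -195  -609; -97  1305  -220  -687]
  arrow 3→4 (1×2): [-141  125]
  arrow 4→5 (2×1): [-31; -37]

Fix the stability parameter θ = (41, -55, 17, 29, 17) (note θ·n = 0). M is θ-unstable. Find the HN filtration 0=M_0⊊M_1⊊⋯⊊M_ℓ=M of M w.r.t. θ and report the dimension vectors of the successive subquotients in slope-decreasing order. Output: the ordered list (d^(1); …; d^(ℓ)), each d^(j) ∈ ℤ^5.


Via rank(M_{q-1}∘⋯∘M_p): M ≅ I[1,2], I[1,3], I[1,5], I[2,2], I[5,5].
μ_θ-semistable layers: μ^(1)=23; μ^(2)=17; μ^(3)=-7; μ^(4)=-55

((0, 0, 0, 1, 1); (0, 0, 2, 0, 1); (3, 3, 0, 0, 0); (0, 1, 0, 0, 0))


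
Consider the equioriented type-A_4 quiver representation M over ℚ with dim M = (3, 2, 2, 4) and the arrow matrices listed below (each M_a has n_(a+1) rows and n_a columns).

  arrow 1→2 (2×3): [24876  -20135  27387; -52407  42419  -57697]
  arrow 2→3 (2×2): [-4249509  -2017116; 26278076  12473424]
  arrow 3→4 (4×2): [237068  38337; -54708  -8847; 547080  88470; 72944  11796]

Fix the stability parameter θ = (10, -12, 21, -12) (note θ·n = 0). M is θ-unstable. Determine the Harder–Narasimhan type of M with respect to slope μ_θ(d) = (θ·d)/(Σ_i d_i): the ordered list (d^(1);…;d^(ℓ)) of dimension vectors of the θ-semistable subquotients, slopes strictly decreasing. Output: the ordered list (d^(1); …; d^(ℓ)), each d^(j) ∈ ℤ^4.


Interval decomposition of M: I[1,1], I[1,2], I[1,3], I[3,4], I[4,4]^3.
HN type (ℓ=5): μ^(1)=21; μ^(2)=10; μ^(3)=9/2; μ^(4)=-1; μ^(5)=-12

((0, 0, 1, 0); (1, 0, 0, 0); (0, 0, 1, 1); (2, 2, 0, 0); (0, 0, 0, 3))


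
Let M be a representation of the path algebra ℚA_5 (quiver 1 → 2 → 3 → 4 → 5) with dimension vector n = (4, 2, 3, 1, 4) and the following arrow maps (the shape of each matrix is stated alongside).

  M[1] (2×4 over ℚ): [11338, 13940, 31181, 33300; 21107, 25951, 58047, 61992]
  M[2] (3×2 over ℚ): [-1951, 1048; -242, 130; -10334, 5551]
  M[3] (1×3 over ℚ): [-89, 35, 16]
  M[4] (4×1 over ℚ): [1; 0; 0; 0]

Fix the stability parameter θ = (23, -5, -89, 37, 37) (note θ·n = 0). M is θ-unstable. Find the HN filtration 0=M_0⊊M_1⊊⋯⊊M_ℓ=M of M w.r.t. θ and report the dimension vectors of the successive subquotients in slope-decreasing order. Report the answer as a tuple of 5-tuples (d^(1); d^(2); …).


Via rank(M_{q-1}∘⋯∘M_p): M ≅ I[1,1]^2, I[1,3], I[1,5], I[3,3], I[5,5]^3.
μ_θ-semistable layers: μ^(1)=37; μ^(2)=23; μ^(3)=-71/3; μ^(4)=-89

((0, 0, 0, 1, 4); (2, 0, 0, 0, 0); (2, 2, 2, 0, 0); (0, 0, 1, 0, 0))


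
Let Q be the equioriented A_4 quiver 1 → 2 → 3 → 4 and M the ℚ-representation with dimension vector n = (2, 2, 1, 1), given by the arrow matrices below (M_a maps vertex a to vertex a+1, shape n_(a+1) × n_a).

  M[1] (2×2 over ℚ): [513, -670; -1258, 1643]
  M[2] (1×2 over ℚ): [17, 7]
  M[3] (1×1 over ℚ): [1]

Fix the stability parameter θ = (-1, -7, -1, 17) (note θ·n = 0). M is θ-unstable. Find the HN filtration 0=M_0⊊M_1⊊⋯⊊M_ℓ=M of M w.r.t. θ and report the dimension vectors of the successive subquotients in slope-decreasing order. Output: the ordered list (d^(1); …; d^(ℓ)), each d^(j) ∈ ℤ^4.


Barcode: M ≅ I[1,2], I[1,4]. HN layers by μ_θ (3 steps, strictly decreasing):
  μ^(1)=17; μ^(2)=-1; μ^(3)=-4

((0, 0, 0, 1); (0, 0, 1, 0); (2, 2, 0, 0))


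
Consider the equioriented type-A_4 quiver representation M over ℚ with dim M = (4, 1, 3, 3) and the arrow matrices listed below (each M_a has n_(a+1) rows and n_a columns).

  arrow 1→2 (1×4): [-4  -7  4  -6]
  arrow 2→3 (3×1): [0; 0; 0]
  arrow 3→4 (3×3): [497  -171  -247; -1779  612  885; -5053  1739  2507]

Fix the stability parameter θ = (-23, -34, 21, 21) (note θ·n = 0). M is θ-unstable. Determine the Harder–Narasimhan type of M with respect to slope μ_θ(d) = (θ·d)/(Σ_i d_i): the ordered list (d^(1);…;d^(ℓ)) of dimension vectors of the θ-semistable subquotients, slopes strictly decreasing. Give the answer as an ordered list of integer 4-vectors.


Via rank(M_{q-1}∘⋯∘M_p): M ≅ I[1,1]^3, I[1,2], I[3,3], I[3,4]^2, I[4,4].
μ_θ-semistable layers: μ^(1)=21; μ^(2)=-23; μ^(3)=-57/2

((0, 0, 3, 3); (3, 0, 0, 0); (1, 1, 0, 0))


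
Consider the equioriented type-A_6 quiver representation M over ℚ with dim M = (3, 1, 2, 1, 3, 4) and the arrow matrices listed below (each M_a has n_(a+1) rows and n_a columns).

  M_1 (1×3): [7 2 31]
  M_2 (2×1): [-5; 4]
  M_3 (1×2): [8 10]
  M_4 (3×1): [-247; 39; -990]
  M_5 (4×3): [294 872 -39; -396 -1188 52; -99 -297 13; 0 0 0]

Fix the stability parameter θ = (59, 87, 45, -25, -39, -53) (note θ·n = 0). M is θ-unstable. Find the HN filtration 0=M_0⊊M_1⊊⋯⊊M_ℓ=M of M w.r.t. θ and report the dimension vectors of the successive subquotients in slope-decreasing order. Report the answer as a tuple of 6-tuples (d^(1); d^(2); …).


Barcode: M ≅ I[1,1]^2, I[1,3], I[3,5], I[5,6]^2, I[6,6]^2. HN layers by μ_θ (5 steps, strictly decreasing):
  μ^(1)=66; μ^(2)=59; μ^(3)=-19/3; μ^(4)=-46; μ^(5)=-53

((0, 1, 1, 0, 0, 0); (3, 0, 0, 0, 0, 0); (0, 0, 1, 1, 1, 0); (0, 0, 0, 0, 2, 2); (0, 0, 0, 0, 0, 2))


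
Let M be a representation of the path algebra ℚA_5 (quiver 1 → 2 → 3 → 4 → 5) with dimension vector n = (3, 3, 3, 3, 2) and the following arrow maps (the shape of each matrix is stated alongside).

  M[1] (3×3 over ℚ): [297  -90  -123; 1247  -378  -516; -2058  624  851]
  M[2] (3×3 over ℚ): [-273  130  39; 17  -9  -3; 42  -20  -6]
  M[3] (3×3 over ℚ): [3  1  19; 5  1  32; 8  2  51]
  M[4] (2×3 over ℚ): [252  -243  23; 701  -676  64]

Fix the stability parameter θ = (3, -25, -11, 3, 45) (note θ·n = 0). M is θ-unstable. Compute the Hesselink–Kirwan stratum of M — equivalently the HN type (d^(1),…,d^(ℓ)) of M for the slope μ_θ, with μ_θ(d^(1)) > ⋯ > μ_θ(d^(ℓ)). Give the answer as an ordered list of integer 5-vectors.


Barcode: M ≅ I[1,1], I[1,2], I[1,5], I[2,3], I[3,4], I[4,5]. HN layers by μ_θ (4 steps, strictly decreasing):
  μ^(1)=45; μ^(2)=3; μ^(3)=-11; μ^(4)=-25

((0, 0, 0, 0, 2); (1, 0, 0, 3, 0); (2, 2, 3, 0, 0); (0, 1, 0, 0, 0))


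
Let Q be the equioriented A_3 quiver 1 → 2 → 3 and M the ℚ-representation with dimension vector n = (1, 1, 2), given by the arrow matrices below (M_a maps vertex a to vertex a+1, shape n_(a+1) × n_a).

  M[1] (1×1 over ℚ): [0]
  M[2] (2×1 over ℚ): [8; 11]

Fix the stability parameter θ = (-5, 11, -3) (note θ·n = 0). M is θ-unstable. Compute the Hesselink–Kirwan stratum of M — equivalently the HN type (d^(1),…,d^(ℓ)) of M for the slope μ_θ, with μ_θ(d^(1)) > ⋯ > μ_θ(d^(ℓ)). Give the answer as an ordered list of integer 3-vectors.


Interval decomposition of M: I[1,1], I[2,3], I[3,3].
HN type (ℓ=3): μ^(1)=4; μ^(2)=-3; μ^(3)=-5

((0, 1, 1); (0, 0, 1); (1, 0, 0))


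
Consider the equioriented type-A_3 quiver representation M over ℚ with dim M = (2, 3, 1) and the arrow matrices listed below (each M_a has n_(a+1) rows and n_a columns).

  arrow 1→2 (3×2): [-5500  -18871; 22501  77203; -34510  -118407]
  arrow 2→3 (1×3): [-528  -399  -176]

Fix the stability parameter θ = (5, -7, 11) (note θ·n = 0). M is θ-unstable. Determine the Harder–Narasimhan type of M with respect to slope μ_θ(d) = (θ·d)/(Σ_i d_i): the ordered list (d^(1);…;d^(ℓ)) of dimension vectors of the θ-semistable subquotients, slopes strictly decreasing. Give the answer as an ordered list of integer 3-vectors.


Interval decomposition of M: I[1,2], I[1,3], I[2,2].
HN type (ℓ=3): μ^(1)=11; μ^(2)=-1; μ^(3)=-7

((0, 0, 1); (2, 2, 0); (0, 1, 0))


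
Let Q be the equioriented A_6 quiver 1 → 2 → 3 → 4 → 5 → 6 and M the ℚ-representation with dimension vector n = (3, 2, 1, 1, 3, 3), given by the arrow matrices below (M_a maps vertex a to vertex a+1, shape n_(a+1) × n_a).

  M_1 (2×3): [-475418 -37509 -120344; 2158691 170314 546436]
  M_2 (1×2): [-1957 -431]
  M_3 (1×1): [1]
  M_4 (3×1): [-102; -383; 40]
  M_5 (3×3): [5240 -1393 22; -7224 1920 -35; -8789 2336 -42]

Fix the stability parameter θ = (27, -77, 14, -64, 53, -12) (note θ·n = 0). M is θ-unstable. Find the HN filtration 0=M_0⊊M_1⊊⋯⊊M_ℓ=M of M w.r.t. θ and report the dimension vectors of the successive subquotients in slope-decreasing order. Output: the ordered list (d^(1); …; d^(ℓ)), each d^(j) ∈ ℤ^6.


Interval decomposition of M: I[1,1], I[1,2], I[1,6], I[5,6]^2.
HN type (ℓ=3): μ^(1)=27; μ^(2)=41/2; μ^(3)=-25

((1, 0, 0, 0, 0, 0); (0, 0, 0, 0, 3, 3); (2, 2, 1, 1, 0, 0))


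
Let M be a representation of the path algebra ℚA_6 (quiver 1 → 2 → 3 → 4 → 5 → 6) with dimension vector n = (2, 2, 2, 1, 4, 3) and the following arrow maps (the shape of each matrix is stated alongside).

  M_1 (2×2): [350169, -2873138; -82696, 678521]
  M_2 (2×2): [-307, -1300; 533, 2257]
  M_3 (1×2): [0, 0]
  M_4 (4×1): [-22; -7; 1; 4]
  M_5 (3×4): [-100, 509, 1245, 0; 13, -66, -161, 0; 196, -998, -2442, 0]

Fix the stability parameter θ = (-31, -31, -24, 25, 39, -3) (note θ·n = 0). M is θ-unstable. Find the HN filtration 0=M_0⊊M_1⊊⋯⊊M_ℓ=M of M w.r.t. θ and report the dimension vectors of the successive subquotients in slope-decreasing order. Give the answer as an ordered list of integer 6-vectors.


Interval decomposition of M: I[1,3]^2, I[4,6], I[5,5]^2, I[5,6], I[6,6].
HN type (ℓ=6): μ^(1)=39; μ^(2)=61/3; μ^(3)=18; μ^(4)=-3; μ^(5)=-24; μ^(6)=-31

((0, 0, 0, 0, 2, 0); (0, 0, 0, 1, 1, 1); (0, 0, 0, 0, 1, 1); (0, 0, 0, 0, 0, 1); (0, 0, 2, 0, 0, 0); (2, 2, 0, 0, 0, 0))


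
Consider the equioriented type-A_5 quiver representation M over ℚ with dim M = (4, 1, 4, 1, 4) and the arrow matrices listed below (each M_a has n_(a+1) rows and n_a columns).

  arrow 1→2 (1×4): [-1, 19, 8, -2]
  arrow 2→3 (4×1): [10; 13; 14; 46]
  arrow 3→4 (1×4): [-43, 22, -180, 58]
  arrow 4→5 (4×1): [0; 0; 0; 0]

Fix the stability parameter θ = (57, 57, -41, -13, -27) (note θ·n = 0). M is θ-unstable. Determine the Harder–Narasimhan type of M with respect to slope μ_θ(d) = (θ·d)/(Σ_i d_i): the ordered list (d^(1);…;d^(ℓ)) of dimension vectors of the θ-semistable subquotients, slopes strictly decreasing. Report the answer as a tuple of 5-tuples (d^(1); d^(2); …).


Barcode: M ≅ I[1,1]^3, I[1,4], I[3,3]^3, I[5,5]^4. HN layers by μ_θ (4 steps, strictly decreasing):
  μ^(1)=57; μ^(2)=15; μ^(3)=-27; μ^(4)=-41

((3, 0, 0, 0, 0); (1, 1, 1, 1, 0); (0, 0, 0, 0, 4); (0, 0, 3, 0, 0))


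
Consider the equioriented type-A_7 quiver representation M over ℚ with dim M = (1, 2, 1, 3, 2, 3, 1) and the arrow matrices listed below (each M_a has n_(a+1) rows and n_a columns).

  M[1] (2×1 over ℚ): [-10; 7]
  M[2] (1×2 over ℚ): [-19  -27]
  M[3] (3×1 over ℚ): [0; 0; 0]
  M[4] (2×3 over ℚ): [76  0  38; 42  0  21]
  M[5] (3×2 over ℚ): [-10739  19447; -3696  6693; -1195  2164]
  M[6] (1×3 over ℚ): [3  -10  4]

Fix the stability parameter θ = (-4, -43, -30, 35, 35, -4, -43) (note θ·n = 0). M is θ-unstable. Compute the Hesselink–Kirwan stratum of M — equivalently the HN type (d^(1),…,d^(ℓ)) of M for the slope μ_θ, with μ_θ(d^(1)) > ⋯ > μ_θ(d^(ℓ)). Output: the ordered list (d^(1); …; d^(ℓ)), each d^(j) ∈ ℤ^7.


Barcode: M ≅ I[1,3], I[2,2], I[4,4]^2, I[4,7], I[5,6], I[6,6]. HN layers by μ_θ (6 steps, strictly decreasing):
  μ^(1)=35; μ^(2)=31/2; μ^(3)=23/4; μ^(4)=-4; μ^(5)=-77/3; μ^(6)=-43

((0, 0, 0, 2, 0, 0, 0); (0, 0, 0, 0, 1, 1, 0); (0, 0, 0, 1, 1, 1, 1); (0, 0, 0, 0, 0, 1, 0); (1, 1, 1, 0, 0, 0, 0); (0, 1, 0, 0, 0, 0, 0))


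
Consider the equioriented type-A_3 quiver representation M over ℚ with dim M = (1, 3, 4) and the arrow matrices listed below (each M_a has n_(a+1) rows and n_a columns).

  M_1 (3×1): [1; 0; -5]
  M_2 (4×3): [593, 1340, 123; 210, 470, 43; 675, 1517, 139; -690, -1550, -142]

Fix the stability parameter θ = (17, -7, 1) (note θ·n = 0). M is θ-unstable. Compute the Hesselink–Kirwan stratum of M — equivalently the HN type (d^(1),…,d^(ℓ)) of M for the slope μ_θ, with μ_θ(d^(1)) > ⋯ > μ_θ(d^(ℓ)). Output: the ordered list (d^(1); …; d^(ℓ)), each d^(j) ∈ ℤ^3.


Via rank(M_{q-1}∘⋯∘M_p): M ≅ I[1,3], I[2,3]^2, I[3,3].
μ_θ-semistable layers: μ^(1)=11/3; μ^(2)=1; μ^(3)=-7

((1, 1, 1); (0, 0, 3); (0, 2, 0))


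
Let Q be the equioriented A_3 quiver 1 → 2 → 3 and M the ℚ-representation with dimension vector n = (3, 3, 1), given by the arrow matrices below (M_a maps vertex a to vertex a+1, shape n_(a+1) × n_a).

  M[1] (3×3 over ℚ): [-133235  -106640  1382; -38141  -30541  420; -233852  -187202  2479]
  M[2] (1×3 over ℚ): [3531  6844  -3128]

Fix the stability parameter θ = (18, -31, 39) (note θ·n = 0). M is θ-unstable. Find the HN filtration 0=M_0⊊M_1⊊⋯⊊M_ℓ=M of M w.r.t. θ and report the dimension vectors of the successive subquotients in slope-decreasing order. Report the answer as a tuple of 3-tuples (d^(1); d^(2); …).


Barcode: M ≅ I[1,2]^2, I[1,3]. HN layers by μ_θ (2 steps, strictly decreasing):
  μ^(1)=39; μ^(2)=-13/2

((0, 0, 1); (3, 3, 0))
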